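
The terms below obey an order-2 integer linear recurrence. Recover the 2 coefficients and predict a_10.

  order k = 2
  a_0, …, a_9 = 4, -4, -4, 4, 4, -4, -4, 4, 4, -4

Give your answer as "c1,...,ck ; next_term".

0,-1 ; -4

  a_2 = 0·-4 + -1·4 = -4
  a_3 = 0·-4 + -1·-4 = 4
  a_4 = 0·4 + -1·-4 = 4
  a_5 = 0·4 + -1·4 = -4
  a_6 = 0·-4 + -1·4 = -4
  a_7 = 0·-4 + -1·-4 = 4
  a_8 = 0·4 + -1·-4 = 4
  a_9 = 0·4 + -1·4 = -4
  a_10 = 0·-4 + -1·4 = -4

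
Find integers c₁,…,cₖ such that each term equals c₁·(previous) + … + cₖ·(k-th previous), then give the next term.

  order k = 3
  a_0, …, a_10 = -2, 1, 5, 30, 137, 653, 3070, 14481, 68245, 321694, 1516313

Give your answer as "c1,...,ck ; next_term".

  a_3 = 4·5 + 4·1 + -3·-2 = 30
  a_4 = 4·30 + 4·5 + -3·1 = 137
  a_5 = 4·137 + 4·30 + -3·5 = 653
  a_6 = 4·653 + 4·137 + -3·30 = 3070
  a_7 = 4·3070 + 4·653 + -3·137 = 14481
  a_8 = 4·14481 + 4·3070 + -3·653 = 68245
  a_9 = 4·68245 + 4·14481 + -3·3070 = 321694
  a_10 = 4·321694 + 4·68245 + -3·14481 = 1516313
  a_11 = 4·1516313 + 4·321694 + -3·68245 = 7147293

4,4,-3 ; 7147293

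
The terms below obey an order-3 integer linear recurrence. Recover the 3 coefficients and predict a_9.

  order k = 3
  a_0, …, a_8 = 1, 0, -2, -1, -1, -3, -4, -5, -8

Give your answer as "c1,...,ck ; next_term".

1,0,1 ; -12

  a_3 = 1·-2 + 0·0 + 1·1 = -1
  a_4 = 1·-1 + 0·-2 + 1·0 = -1
  a_5 = 1·-1 + 0·-1 + 1·-2 = -3
  a_6 = 1·-3 + 0·-1 + 1·-1 = -4
  a_7 = 1·-4 + 0·-3 + 1·-1 = -5
  a_8 = 1·-5 + 0·-4 + 1·-3 = -8
  a_9 = 1·-8 + 0·-5 + 1·-4 = -12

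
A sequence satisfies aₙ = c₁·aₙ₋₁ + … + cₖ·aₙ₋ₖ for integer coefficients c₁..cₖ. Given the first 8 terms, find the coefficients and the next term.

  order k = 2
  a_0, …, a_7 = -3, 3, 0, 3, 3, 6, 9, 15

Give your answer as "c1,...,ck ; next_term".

  a_2 = 1·3 + 1·-3 = 0
  a_3 = 1·0 + 1·3 = 3
  a_4 = 1·3 + 1·0 = 3
  a_5 = 1·3 + 1·3 = 6
  a_6 = 1·6 + 1·3 = 9
  a_7 = 1·9 + 1·6 = 15
  a_8 = 1·15 + 1·9 = 24

1,1 ; 24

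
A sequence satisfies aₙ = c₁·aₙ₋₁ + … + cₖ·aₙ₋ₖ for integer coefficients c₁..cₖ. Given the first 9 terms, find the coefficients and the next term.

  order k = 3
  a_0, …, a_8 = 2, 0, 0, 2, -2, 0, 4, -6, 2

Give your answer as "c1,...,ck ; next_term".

  a_3 = -1·0 + -1·0 + 1·2 = 2
  a_4 = -1·2 + -1·0 + 1·0 = -2
  a_5 = -1·-2 + -1·2 + 1·0 = 0
  a_6 = -1·0 + -1·-2 + 1·2 = 4
  a_7 = -1·4 + -1·0 + 1·-2 = -6
  a_8 = -1·-6 + -1·4 + 1·0 = 2
  a_9 = -1·2 + -1·-6 + 1·4 = 8

-1,-1,1 ; 8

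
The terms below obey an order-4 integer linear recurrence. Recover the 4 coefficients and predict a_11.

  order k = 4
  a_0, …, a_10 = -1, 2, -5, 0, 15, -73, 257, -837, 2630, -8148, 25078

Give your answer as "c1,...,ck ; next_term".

  a_4 = -4·0 + -2·-5 + 3·2 + 1·-1 = 15
  a_5 = -4·15 + -2·0 + 3·-5 + 1·2 = -73
  a_6 = -4·-73 + -2·15 + 3·0 + 1·-5 = 257
  a_7 = -4·257 + -2·-73 + 3·15 + 1·0 = -837
  a_8 = -4·-837 + -2·257 + 3·-73 + 1·15 = 2630
  a_9 = -4·2630 + -2·-837 + 3·257 + 1·-73 = -8148
  a_10 = -4·-8148 + -2·2630 + 3·-837 + 1·257 = 25078
  a_11 = -4·25078 + -2·-8148 + 3·2630 + 1·-837 = -76963

-4,-2,3,1 ; -76963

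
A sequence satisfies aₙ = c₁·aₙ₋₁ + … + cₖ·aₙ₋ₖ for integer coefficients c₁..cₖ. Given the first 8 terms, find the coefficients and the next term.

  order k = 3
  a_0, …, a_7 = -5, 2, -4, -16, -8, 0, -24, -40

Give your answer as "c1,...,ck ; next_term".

1,-1,2 ; -16

  a_3 = 1·-4 + -1·2 + 2·-5 = -16
  a_4 = 1·-16 + -1·-4 + 2·2 = -8
  a_5 = 1·-8 + -1·-16 + 2·-4 = 0
  a_6 = 1·0 + -1·-8 + 2·-16 = -24
  a_7 = 1·-24 + -1·0 + 2·-8 = -40
  a_8 = 1·-40 + -1·-24 + 2·0 = -16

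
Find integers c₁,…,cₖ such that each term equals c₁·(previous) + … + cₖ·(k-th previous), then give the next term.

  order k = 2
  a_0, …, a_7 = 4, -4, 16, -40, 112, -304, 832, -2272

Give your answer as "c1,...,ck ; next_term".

-2,2 ; 6208

  a_2 = -2·-4 + 2·4 = 16
  a_3 = -2·16 + 2·-4 = -40
  a_4 = -2·-40 + 2·16 = 112
  a_5 = -2·112 + 2·-40 = -304
  a_6 = -2·-304 + 2·112 = 832
  a_7 = -2·832 + 2·-304 = -2272
  a_8 = -2·-2272 + 2·832 = 6208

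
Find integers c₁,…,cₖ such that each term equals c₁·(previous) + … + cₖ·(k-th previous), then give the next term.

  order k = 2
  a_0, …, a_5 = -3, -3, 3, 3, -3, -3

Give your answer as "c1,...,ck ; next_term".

0,-1 ; 3

  a_2 = 0·-3 + -1·-3 = 3
  a_3 = 0·3 + -1·-3 = 3
  a_4 = 0·3 + -1·3 = -3
  a_5 = 0·-3 + -1·3 = -3
  a_6 = 0·-3 + -1·-3 = 3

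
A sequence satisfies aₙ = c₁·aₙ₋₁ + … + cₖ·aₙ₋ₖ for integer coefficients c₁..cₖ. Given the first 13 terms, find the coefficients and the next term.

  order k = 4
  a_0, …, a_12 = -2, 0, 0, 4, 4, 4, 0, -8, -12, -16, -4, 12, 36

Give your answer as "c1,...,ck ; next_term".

  a_4 = 0·4 + 1·0 + -1·0 + -2·-2 = 4
  a_5 = 0·4 + 1·4 + -1·0 + -2·0 = 4
  a_6 = 0·4 + 1·4 + -1·4 + -2·0 = 0
  a_7 = 0·0 + 1·4 + -1·4 + -2·4 = -8
  a_8 = 0·-8 + 1·0 + -1·4 + -2·4 = -12
  a_9 = 0·-12 + 1·-8 + -1·0 + -2·4 = -16
  a_10 = 0·-16 + 1·-12 + -1·-8 + -2·0 = -4
  a_11 = 0·-4 + 1·-16 + -1·-12 + -2·-8 = 12
  a_12 = 0·12 + 1·-4 + -1·-16 + -2·-12 = 36
  a_13 = 0·36 + 1·12 + -1·-4 + -2·-16 = 48

0,1,-1,-2 ; 48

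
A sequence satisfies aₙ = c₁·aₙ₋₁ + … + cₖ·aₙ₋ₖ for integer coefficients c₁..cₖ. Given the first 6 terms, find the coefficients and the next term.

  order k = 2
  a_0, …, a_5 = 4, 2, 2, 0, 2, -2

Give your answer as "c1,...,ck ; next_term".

  a_2 = -1·2 + 1·4 = 2
  a_3 = -1·2 + 1·2 = 0
  a_4 = -1·0 + 1·2 = 2
  a_5 = -1·2 + 1·0 = -2
  a_6 = -1·-2 + 1·2 = 4

-1,1 ; 4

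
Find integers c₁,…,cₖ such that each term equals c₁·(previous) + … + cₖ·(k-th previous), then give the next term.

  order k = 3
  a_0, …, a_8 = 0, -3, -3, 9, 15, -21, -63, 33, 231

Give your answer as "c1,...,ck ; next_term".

0,-3,-2 ; 27

  a_3 = 0·-3 + -3·-3 + -2·0 = 9
  a_4 = 0·9 + -3·-3 + -2·-3 = 15
  a_5 = 0·15 + -3·9 + -2·-3 = -21
  a_6 = 0·-21 + -3·15 + -2·9 = -63
  a_7 = 0·-63 + -3·-21 + -2·15 = 33
  a_8 = 0·33 + -3·-63 + -2·-21 = 231
  a_9 = 0·231 + -3·33 + -2·-63 = 27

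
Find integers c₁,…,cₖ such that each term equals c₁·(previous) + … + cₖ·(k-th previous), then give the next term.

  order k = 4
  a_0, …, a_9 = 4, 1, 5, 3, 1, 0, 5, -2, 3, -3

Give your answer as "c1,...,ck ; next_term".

-1,0,0,1 ; 8

  a_4 = -1·3 + 0·5 + 0·1 + 1·4 = 1
  a_5 = -1·1 + 0·3 + 0·5 + 1·1 = 0
  a_6 = -1·0 + 0·1 + 0·3 + 1·5 = 5
  a_7 = -1·5 + 0·0 + 0·1 + 1·3 = -2
  a_8 = -1·-2 + 0·5 + 0·0 + 1·1 = 3
  a_9 = -1·3 + 0·-2 + 0·5 + 1·0 = -3
  a_10 = -1·-3 + 0·3 + 0·-2 + 1·5 = 8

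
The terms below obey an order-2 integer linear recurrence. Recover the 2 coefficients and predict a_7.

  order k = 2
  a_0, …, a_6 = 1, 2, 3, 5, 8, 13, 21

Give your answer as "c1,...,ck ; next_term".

  a_2 = 1·2 + 1·1 = 3
  a_3 = 1·3 + 1·2 = 5
  a_4 = 1·5 + 1·3 = 8
  a_5 = 1·8 + 1·5 = 13
  a_6 = 1·13 + 1·8 = 21
  a_7 = 1·21 + 1·13 = 34

1,1 ; 34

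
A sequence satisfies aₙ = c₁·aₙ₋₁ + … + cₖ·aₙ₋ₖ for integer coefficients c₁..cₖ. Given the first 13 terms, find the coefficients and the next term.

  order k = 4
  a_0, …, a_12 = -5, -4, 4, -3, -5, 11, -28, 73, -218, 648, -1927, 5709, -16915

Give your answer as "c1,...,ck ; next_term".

  a_4 = -3·-3 + 0·4 + 1·-4 + 2·-5 = -5
  a_5 = -3·-5 + 0·-3 + 1·4 + 2·-4 = 11
  a_6 = -3·11 + 0·-5 + 1·-3 + 2·4 = -28
  a_7 = -3·-28 + 0·11 + 1·-5 + 2·-3 = 73
  a_8 = -3·73 + 0·-28 + 1·11 + 2·-5 = -218
  a_9 = -3·-218 + 0·73 + 1·-28 + 2·11 = 648
  a_10 = -3·648 + 0·-218 + 1·73 + 2·-28 = -1927
  a_11 = -3·-1927 + 0·648 + 1·-218 + 2·73 = 5709
  a_12 = -3·5709 + 0·-1927 + 1·648 + 2·-218 = -16915
  a_13 = -3·-16915 + 0·5709 + 1·-1927 + 2·648 = 50114

-3,0,1,2 ; 50114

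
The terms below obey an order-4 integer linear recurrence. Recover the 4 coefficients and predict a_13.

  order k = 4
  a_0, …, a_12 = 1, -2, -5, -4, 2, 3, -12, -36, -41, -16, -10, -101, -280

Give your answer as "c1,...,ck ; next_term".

  a_4 = 2·-4 + -2·-5 + 1·-2 + 2·1 = 2
  a_5 = 2·2 + -2·-4 + 1·-5 + 2·-2 = 3
  a_6 = 2·3 + -2·2 + 1·-4 + 2·-5 = -12
  a_7 = 2·-12 + -2·3 + 1·2 + 2·-4 = -36
  a_8 = 2·-36 + -2·-12 + 1·3 + 2·2 = -41
  a_9 = 2·-41 + -2·-36 + 1·-12 + 2·3 = -16
  a_10 = 2·-16 + -2·-41 + 1·-36 + 2·-12 = -10
  a_11 = 2·-10 + -2·-16 + 1·-41 + 2·-36 = -101
  a_12 = 2·-101 + -2·-10 + 1·-16 + 2·-41 = -280
  a_13 = 2·-280 + -2·-101 + 1·-10 + 2·-16 = -400

2,-2,1,2 ; -400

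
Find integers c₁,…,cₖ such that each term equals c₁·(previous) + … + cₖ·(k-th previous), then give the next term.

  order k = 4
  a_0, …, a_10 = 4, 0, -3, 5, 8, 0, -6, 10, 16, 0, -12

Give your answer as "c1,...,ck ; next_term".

  a_4 = 0·5 + 0·-3 + 0·0 + 2·4 = 8
  a_5 = 0·8 + 0·5 + 0·-3 + 2·0 = 0
  a_6 = 0·0 + 0·8 + 0·5 + 2·-3 = -6
  a_7 = 0·-6 + 0·0 + 0·8 + 2·5 = 10
  a_8 = 0·10 + 0·-6 + 0·0 + 2·8 = 16
  a_9 = 0·16 + 0·10 + 0·-6 + 2·0 = 0
  a_10 = 0·0 + 0·16 + 0·10 + 2·-6 = -12
  a_11 = 0·-12 + 0·0 + 0·16 + 2·10 = 20

0,0,0,2 ; 20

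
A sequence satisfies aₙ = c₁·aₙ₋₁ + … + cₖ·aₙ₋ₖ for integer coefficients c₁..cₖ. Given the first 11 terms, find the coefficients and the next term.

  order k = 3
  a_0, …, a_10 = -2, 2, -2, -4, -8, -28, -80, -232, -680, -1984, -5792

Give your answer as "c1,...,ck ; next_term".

2,2,2 ; -16912

  a_3 = 2·-2 + 2·2 + 2·-2 = -4
  a_4 = 2·-4 + 2·-2 + 2·2 = -8
  a_5 = 2·-8 + 2·-4 + 2·-2 = -28
  a_6 = 2·-28 + 2·-8 + 2·-4 = -80
  a_7 = 2·-80 + 2·-28 + 2·-8 = -232
  a_8 = 2·-232 + 2·-80 + 2·-28 = -680
  a_9 = 2·-680 + 2·-232 + 2·-80 = -1984
  a_10 = 2·-1984 + 2·-680 + 2·-232 = -5792
  a_11 = 2·-5792 + 2·-1984 + 2·-680 = -16912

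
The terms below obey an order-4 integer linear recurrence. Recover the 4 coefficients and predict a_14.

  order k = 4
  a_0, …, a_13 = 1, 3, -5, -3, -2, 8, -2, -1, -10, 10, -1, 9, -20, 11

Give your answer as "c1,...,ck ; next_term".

  a_4 = 0·-3 + 0·-5 + -1·3 + 1·1 = -2
  a_5 = 0·-2 + 0·-3 + -1·-5 + 1·3 = 8
  a_6 = 0·8 + 0·-2 + -1·-3 + 1·-5 = -2
  a_7 = 0·-2 + 0·8 + -1·-2 + 1·-3 = -1
  a_8 = 0·-1 + 0·-2 + -1·8 + 1·-2 = -10
  a_9 = 0·-10 + 0·-1 + -1·-2 + 1·8 = 10
  a_10 = 0·10 + 0·-10 + -1·-1 + 1·-2 = -1
  a_11 = 0·-1 + 0·10 + -1·-10 + 1·-1 = 9
  a_12 = 0·9 + 0·-1 + -1·10 + 1·-10 = -20
  a_13 = 0·-20 + 0·9 + -1·-1 + 1·10 = 11
  a_14 = 0·11 + 0·-20 + -1·9 + 1·-1 = -10

0,0,-1,1 ; -10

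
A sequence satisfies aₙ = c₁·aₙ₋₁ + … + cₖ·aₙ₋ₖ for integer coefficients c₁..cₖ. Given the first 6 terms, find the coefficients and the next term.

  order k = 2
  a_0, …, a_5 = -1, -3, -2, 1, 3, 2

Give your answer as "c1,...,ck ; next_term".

  a_2 = 1·-3 + -1·-1 = -2
  a_3 = 1·-2 + -1·-3 = 1
  a_4 = 1·1 + -1·-2 = 3
  a_5 = 1·3 + -1·1 = 2
  a_6 = 1·2 + -1·3 = -1

1,-1 ; -1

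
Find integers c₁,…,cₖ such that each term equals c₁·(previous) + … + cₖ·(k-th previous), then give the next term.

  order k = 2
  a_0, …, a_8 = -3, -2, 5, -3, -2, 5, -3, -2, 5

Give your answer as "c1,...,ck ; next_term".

-1,-1 ; -3

  a_2 = -1·-2 + -1·-3 = 5
  a_3 = -1·5 + -1·-2 = -3
  a_4 = -1·-3 + -1·5 = -2
  a_5 = -1·-2 + -1·-3 = 5
  a_6 = -1·5 + -1·-2 = -3
  a_7 = -1·-3 + -1·5 = -2
  a_8 = -1·-2 + -1·-3 = 5
  a_9 = -1·5 + -1·-2 = -3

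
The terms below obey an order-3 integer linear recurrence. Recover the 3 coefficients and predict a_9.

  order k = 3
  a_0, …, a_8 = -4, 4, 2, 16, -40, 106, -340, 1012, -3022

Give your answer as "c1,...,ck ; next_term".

  a_3 = -2·2 + 2·4 + -3·-4 = 16
  a_4 = -2·16 + 2·2 + -3·4 = -40
  a_5 = -2·-40 + 2·16 + -3·2 = 106
  a_6 = -2·106 + 2·-40 + -3·16 = -340
  a_7 = -2·-340 + 2·106 + -3·-40 = 1012
  a_8 = -2·1012 + 2·-340 + -3·106 = -3022
  a_9 = -2·-3022 + 2·1012 + -3·-340 = 9088

-2,2,-3 ; 9088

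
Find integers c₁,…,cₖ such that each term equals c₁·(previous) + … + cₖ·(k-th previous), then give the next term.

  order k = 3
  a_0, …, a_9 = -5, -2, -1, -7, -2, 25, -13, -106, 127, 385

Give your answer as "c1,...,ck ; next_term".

0,-4,3 ; -826

  a_3 = 0·-1 + -4·-2 + 3·-5 = -7
  a_4 = 0·-7 + -4·-1 + 3·-2 = -2
  a_5 = 0·-2 + -4·-7 + 3·-1 = 25
  a_6 = 0·25 + -4·-2 + 3·-7 = -13
  a_7 = 0·-13 + -4·25 + 3·-2 = -106
  a_8 = 0·-106 + -4·-13 + 3·25 = 127
  a_9 = 0·127 + -4·-106 + 3·-13 = 385
  a_10 = 0·385 + -4·127 + 3·-106 = -826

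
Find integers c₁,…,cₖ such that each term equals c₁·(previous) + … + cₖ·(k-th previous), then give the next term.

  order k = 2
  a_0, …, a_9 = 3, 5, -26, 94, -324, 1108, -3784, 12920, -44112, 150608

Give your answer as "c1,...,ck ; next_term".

-4,-2 ; -514208

  a_2 = -4·5 + -2·3 = -26
  a_3 = -4·-26 + -2·5 = 94
  a_4 = -4·94 + -2·-26 = -324
  a_5 = -4·-324 + -2·94 = 1108
  a_6 = -4·1108 + -2·-324 = -3784
  a_7 = -4·-3784 + -2·1108 = 12920
  a_8 = -4·12920 + -2·-3784 = -44112
  a_9 = -4·-44112 + -2·12920 = 150608
  a_10 = -4·150608 + -2·-44112 = -514208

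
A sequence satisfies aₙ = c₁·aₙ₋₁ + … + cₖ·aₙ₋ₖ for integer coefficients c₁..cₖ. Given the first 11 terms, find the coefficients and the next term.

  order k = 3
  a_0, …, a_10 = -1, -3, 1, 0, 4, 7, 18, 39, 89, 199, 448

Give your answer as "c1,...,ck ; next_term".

2,1,-1 ; 1006

  a_3 = 2·1 + 1·-3 + -1·-1 = 0
  a_4 = 2·0 + 1·1 + -1·-3 = 4
  a_5 = 2·4 + 1·0 + -1·1 = 7
  a_6 = 2·7 + 1·4 + -1·0 = 18
  a_7 = 2·18 + 1·7 + -1·4 = 39
  a_8 = 2·39 + 1·18 + -1·7 = 89
  a_9 = 2·89 + 1·39 + -1·18 = 199
  a_10 = 2·199 + 1·89 + -1·39 = 448
  a_11 = 2·448 + 1·199 + -1·89 = 1006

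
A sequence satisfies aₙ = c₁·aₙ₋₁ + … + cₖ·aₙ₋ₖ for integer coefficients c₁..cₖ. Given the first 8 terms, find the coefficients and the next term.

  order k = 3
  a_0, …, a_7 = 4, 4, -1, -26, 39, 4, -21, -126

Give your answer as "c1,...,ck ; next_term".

-2,-3,-4 ; 299

  a_3 = -2·-1 + -3·4 + -4·4 = -26
  a_4 = -2·-26 + -3·-1 + -4·4 = 39
  a_5 = -2·39 + -3·-26 + -4·-1 = 4
  a_6 = -2·4 + -3·39 + -4·-26 = -21
  a_7 = -2·-21 + -3·4 + -4·39 = -126
  a_8 = -2·-126 + -3·-21 + -4·4 = 299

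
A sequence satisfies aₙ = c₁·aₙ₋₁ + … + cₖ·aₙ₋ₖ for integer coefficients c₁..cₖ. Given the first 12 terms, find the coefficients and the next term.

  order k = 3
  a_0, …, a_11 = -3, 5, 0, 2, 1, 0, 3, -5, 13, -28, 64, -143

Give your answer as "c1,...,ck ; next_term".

  a_3 = -2·0 + 1·5 + 1·-3 = 2
  a_4 = -2·2 + 1·0 + 1·5 = 1
  a_5 = -2·1 + 1·2 + 1·0 = 0
  a_6 = -2·0 + 1·1 + 1·2 = 3
  a_7 = -2·3 + 1·0 + 1·1 = -5
  a_8 = -2·-5 + 1·3 + 1·0 = 13
  a_9 = -2·13 + 1·-5 + 1·3 = -28
  a_10 = -2·-28 + 1·13 + 1·-5 = 64
  a_11 = -2·64 + 1·-28 + 1·13 = -143
  a_12 = -2·-143 + 1·64 + 1·-28 = 322

-2,1,1 ; 322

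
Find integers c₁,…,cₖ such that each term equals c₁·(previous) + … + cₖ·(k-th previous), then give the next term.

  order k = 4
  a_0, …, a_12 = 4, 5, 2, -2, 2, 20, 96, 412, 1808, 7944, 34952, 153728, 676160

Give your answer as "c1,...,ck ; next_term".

4,2,-2,4 ; 2973968

  a_4 = 4·-2 + 2·2 + -2·5 + 4·4 = 2
  a_5 = 4·2 + 2·-2 + -2·2 + 4·5 = 20
  a_6 = 4·20 + 2·2 + -2·-2 + 4·2 = 96
  a_7 = 4·96 + 2·20 + -2·2 + 4·-2 = 412
  a_8 = 4·412 + 2·96 + -2·20 + 4·2 = 1808
  a_9 = 4·1808 + 2·412 + -2·96 + 4·20 = 7944
  a_10 = 4·7944 + 2·1808 + -2·412 + 4·96 = 34952
  a_11 = 4·34952 + 2·7944 + -2·1808 + 4·412 = 153728
  a_12 = 4·153728 + 2·34952 + -2·7944 + 4·1808 = 676160
  a_13 = 4·676160 + 2·153728 + -2·34952 + 4·7944 = 2973968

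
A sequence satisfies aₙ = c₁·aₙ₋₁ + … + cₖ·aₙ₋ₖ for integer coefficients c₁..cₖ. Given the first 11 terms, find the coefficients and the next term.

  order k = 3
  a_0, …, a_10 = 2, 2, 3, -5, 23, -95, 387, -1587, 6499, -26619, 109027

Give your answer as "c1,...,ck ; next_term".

  a_3 = -3·3 + 4·2 + -2·2 = -5
  a_4 = -3·-5 + 4·3 + -2·2 = 23
  a_5 = -3·23 + 4·-5 + -2·3 = -95
  a_6 = -3·-95 + 4·23 + -2·-5 = 387
  a_7 = -3·387 + 4·-95 + -2·23 = -1587
  a_8 = -3·-1587 + 4·387 + -2·-95 = 6499
  a_9 = -3·6499 + 4·-1587 + -2·387 = -26619
  a_10 = -3·-26619 + 4·6499 + -2·-1587 = 109027
  a_11 = -3·109027 + 4·-26619 + -2·6499 = -446555

-3,4,-2 ; -446555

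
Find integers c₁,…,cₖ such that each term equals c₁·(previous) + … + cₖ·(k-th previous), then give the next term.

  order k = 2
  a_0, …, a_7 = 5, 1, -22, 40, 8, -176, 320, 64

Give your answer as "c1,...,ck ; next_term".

-2,-4 ; -1408

  a_2 = -2·1 + -4·5 = -22
  a_3 = -2·-22 + -4·1 = 40
  a_4 = -2·40 + -4·-22 = 8
  a_5 = -2·8 + -4·40 = -176
  a_6 = -2·-176 + -4·8 = 320
  a_7 = -2·320 + -4·-176 = 64
  a_8 = -2·64 + -4·320 = -1408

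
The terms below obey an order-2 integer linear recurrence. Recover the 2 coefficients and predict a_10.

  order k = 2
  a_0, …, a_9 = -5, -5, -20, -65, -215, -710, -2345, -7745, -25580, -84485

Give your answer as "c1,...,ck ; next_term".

  a_2 = 3·-5 + 1·-5 = -20
  a_3 = 3·-20 + 1·-5 = -65
  a_4 = 3·-65 + 1·-20 = -215
  a_5 = 3·-215 + 1·-65 = -710
  a_6 = 3·-710 + 1·-215 = -2345
  a_7 = 3·-2345 + 1·-710 = -7745
  a_8 = 3·-7745 + 1·-2345 = -25580
  a_9 = 3·-25580 + 1·-7745 = -84485
  a_10 = 3·-84485 + 1·-25580 = -279035

3,1 ; -279035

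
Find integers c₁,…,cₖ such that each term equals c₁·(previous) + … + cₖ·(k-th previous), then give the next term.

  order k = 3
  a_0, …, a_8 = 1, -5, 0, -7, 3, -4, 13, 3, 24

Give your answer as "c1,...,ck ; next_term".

  a_3 = 1·0 + 1·-5 + -2·1 = -7
  a_4 = 1·-7 + 1·0 + -2·-5 = 3
  a_5 = 1·3 + 1·-7 + -2·0 = -4
  a_6 = 1·-4 + 1·3 + -2·-7 = 13
  a_7 = 1·13 + 1·-4 + -2·3 = 3
  a_8 = 1·3 + 1·13 + -2·-4 = 24
  a_9 = 1·24 + 1·3 + -2·13 = 1

1,1,-2 ; 1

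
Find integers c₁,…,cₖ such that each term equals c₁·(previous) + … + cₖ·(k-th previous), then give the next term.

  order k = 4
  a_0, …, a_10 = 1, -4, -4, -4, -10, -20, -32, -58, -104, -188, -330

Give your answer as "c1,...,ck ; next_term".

0,2,1,2 ; -596

  a_4 = 0·-4 + 2·-4 + 1·-4 + 2·1 = -10
  a_5 = 0·-10 + 2·-4 + 1·-4 + 2·-4 = -20
  a_6 = 0·-20 + 2·-10 + 1·-4 + 2·-4 = -32
  a_7 = 0·-32 + 2·-20 + 1·-10 + 2·-4 = -58
  a_8 = 0·-58 + 2·-32 + 1·-20 + 2·-10 = -104
  a_9 = 0·-104 + 2·-58 + 1·-32 + 2·-20 = -188
  a_10 = 0·-188 + 2·-104 + 1·-58 + 2·-32 = -330
  a_11 = 0·-330 + 2·-188 + 1·-104 + 2·-58 = -596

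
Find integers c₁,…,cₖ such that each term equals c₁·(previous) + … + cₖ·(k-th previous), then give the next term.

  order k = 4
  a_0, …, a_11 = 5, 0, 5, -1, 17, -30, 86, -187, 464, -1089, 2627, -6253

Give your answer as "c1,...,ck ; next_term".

  a_4 = -2·-1 + 1·5 + 1·0 + 2·5 = 17
  a_5 = -2·17 + 1·-1 + 1·5 + 2·0 = -30
  a_6 = -2·-30 + 1·17 + 1·-1 + 2·5 = 86
  a_7 = -2·86 + 1·-30 + 1·17 + 2·-1 = -187
  a_8 = -2·-187 + 1·86 + 1·-30 + 2·17 = 464
  a_9 = -2·464 + 1·-187 + 1·86 + 2·-30 = -1089
  a_10 = -2·-1089 + 1·464 + 1·-187 + 2·86 = 2627
  a_11 = -2·2627 + 1·-1089 + 1·464 + 2·-187 = -6253
  a_12 = -2·-6253 + 1·2627 + 1·-1089 + 2·464 = 14972

-2,1,1,2 ; 14972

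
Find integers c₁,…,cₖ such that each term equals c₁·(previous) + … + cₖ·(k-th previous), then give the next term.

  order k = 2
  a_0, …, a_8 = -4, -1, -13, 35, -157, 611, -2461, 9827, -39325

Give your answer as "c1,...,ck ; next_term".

-3,4 ; 157283

  a_2 = -3·-1 + 4·-4 = -13
  a_3 = -3·-13 + 4·-1 = 35
  a_4 = -3·35 + 4·-13 = -157
  a_5 = -3·-157 + 4·35 = 611
  a_6 = -3·611 + 4·-157 = -2461
  a_7 = -3·-2461 + 4·611 = 9827
  a_8 = -3·9827 + 4·-2461 = -39325
  a_9 = -3·-39325 + 4·9827 = 157283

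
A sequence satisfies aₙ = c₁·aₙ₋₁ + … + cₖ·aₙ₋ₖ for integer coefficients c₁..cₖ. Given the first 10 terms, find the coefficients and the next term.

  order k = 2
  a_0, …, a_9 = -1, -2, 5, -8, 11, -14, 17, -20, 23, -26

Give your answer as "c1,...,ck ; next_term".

  a_2 = -2·-2 + -1·-1 = 5
  a_3 = -2·5 + -1·-2 = -8
  a_4 = -2·-8 + -1·5 = 11
  a_5 = -2·11 + -1·-8 = -14
  a_6 = -2·-14 + -1·11 = 17
  a_7 = -2·17 + -1·-14 = -20
  a_8 = -2·-20 + -1·17 = 23
  a_9 = -2·23 + -1·-20 = -26
  a_10 = -2·-26 + -1·23 = 29

-2,-1 ; 29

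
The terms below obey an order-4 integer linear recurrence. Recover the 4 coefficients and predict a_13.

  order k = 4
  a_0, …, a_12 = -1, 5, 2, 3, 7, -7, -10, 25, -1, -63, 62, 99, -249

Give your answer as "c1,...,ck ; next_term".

0,-2,2,-1 ; -11

  a_4 = 0·3 + -2·2 + 2·5 + -1·-1 = 7
  a_5 = 0·7 + -2·3 + 2·2 + -1·5 = -7
  a_6 = 0·-7 + -2·7 + 2·3 + -1·2 = -10
  a_7 = 0·-10 + -2·-7 + 2·7 + -1·3 = 25
  a_8 = 0·25 + -2·-10 + 2·-7 + -1·7 = -1
  a_9 = 0·-1 + -2·25 + 2·-10 + -1·-7 = -63
  a_10 = 0·-63 + -2·-1 + 2·25 + -1·-10 = 62
  a_11 = 0·62 + -2·-63 + 2·-1 + -1·25 = 99
  a_12 = 0·99 + -2·62 + 2·-63 + -1·-1 = -249
  a_13 = 0·-249 + -2·99 + 2·62 + -1·-63 = -11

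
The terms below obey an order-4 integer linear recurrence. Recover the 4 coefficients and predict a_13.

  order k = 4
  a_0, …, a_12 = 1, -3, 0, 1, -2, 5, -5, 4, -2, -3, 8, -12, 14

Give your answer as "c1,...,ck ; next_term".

  a_4 = -1·1 + 0·0 + 0·-3 + -1·1 = -2
  a_5 = -1·-2 + 0·1 + 0·0 + -1·-3 = 5
  a_6 = -1·5 + 0·-2 + 0·1 + -1·0 = -5
  a_7 = -1·-5 + 0·5 + 0·-2 + -1·1 = 4
  a_8 = -1·4 + 0·-5 + 0·5 + -1·-2 = -2
  a_9 = -1·-2 + 0·4 + 0·-5 + -1·5 = -3
  a_10 = -1·-3 + 0·-2 + 0·4 + -1·-5 = 8
  a_11 = -1·8 + 0·-3 + 0·-2 + -1·4 = -12
  a_12 = -1·-12 + 0·8 + 0·-3 + -1·-2 = 14
  a_13 = -1·14 + 0·-12 + 0·8 + -1·-3 = -11

-1,0,0,-1 ; -11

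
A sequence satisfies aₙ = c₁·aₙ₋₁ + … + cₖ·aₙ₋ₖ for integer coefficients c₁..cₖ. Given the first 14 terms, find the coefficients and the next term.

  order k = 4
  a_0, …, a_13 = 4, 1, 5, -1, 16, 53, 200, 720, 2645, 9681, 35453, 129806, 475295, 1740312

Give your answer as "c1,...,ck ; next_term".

  a_4 = 3·-1 + 2·5 + 1·1 + 2·4 = 16
  a_5 = 3·16 + 2·-1 + 1·5 + 2·1 = 53
  a_6 = 3·53 + 2·16 + 1·-1 + 2·5 = 200
  a_7 = 3·200 + 2·53 + 1·16 + 2·-1 = 720
  a_8 = 3·720 + 2·200 + 1·53 + 2·16 = 2645
  a_9 = 3·2645 + 2·720 + 1·200 + 2·53 = 9681
  a_10 = 3·9681 + 2·2645 + 1·720 + 2·200 = 35453
  a_11 = 3·35453 + 2·9681 + 1·2645 + 2·720 = 129806
  a_12 = 3·129806 + 2·35453 + 1·9681 + 2·2645 = 475295
  a_13 = 3·475295 + 2·129806 + 1·35453 + 2·9681 = 1740312
  a_14 = 3·1740312 + 2·475295 + 1·129806 + 2·35453 = 6372238

3,2,1,2 ; 6372238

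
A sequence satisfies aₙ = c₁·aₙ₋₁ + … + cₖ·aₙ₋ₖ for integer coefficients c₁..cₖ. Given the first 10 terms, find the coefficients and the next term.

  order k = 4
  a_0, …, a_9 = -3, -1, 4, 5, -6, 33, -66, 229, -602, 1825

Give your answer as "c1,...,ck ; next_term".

  a_4 = -2·5 + 3·4 + 2·-1 + 2·-3 = -6
  a_5 = -2·-6 + 3·5 + 2·4 + 2·-1 = 33
  a_6 = -2·33 + 3·-6 + 2·5 + 2·4 = -66
  a_7 = -2·-66 + 3·33 + 2·-6 + 2·5 = 229
  a_8 = -2·229 + 3·-66 + 2·33 + 2·-6 = -602
  a_9 = -2·-602 + 3·229 + 2·-66 + 2·33 = 1825
  a_10 = -2·1825 + 3·-602 + 2·229 + 2·-66 = -5130

-2,3,2,2 ; -5130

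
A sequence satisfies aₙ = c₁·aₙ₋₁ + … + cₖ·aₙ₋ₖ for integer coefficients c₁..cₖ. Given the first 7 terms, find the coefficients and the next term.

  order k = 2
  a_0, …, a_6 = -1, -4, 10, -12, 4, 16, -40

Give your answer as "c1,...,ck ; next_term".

-2,-2 ; 48

  a_2 = -2·-4 + -2·-1 = 10
  a_3 = -2·10 + -2·-4 = -12
  a_4 = -2·-12 + -2·10 = 4
  a_5 = -2·4 + -2·-12 = 16
  a_6 = -2·16 + -2·4 = -40
  a_7 = -2·-40 + -2·16 = 48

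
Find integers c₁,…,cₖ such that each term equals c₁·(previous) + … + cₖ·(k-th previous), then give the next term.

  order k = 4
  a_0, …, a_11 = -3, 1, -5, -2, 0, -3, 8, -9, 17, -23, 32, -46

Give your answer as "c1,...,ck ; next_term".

  a_4 = -1·-2 + 1·-5 + 0·1 + -1·-3 = 0
  a_5 = -1·0 + 1·-2 + 0·-5 + -1·1 = -3
  a_6 = -1·-3 + 1·0 + 0·-2 + -1·-5 = 8
  a_7 = -1·8 + 1·-3 + 0·0 + -1·-2 = -9
  a_8 = -1·-9 + 1·8 + 0·-3 + -1·0 = 17
  a_9 = -1·17 + 1·-9 + 0·8 + -1·-3 = -23
  a_10 = -1·-23 + 1·17 + 0·-9 + -1·8 = 32
  a_11 = -1·32 + 1·-23 + 0·17 + -1·-9 = -46
  a_12 = -1·-46 + 1·32 + 0·-23 + -1·17 = 61

-1,1,0,-1 ; 61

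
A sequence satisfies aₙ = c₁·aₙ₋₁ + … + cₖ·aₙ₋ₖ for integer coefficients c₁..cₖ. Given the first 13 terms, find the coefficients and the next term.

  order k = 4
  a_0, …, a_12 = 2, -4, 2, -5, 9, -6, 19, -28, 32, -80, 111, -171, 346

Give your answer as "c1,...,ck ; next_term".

-1,1,-2,-3 ; -499

  a_4 = -1·-5 + 1·2 + -2·-4 + -3·2 = 9
  a_5 = -1·9 + 1·-5 + -2·2 + -3·-4 = -6
  a_6 = -1·-6 + 1·9 + -2·-5 + -3·2 = 19
  a_7 = -1·19 + 1·-6 + -2·9 + -3·-5 = -28
  a_8 = -1·-28 + 1·19 + -2·-6 + -3·9 = 32
  a_9 = -1·32 + 1·-28 + -2·19 + -3·-6 = -80
  a_10 = -1·-80 + 1·32 + -2·-28 + -3·19 = 111
  a_11 = -1·111 + 1·-80 + -2·32 + -3·-28 = -171
  a_12 = -1·-171 + 1·111 + -2·-80 + -3·32 = 346
  a_13 = -1·346 + 1·-171 + -2·111 + -3·-80 = -499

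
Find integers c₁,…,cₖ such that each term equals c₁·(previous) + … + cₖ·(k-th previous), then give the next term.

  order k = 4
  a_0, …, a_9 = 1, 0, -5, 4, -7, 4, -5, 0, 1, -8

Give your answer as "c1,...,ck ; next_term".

  a_4 = -2·4 + 0·-5 + 2·0 + 1·1 = -7
  a_5 = -2·-7 + 0·4 + 2·-5 + 1·0 = 4
  a_6 = -2·4 + 0·-7 + 2·4 + 1·-5 = -5
  a_7 = -2·-5 + 0·4 + 2·-7 + 1·4 = 0
  a_8 = -2·0 + 0·-5 + 2·4 + 1·-7 = 1
  a_9 = -2·1 + 0·0 + 2·-5 + 1·4 = -8
  a_10 = -2·-8 + 0·1 + 2·0 + 1·-5 = 11

-2,0,2,1 ; 11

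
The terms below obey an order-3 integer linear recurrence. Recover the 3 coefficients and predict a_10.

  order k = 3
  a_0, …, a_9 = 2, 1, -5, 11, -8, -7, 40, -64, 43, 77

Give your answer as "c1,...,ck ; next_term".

-1,0,3 ; -269

  a_3 = -1·-5 + 0·1 + 3·2 = 11
  a_4 = -1·11 + 0·-5 + 3·1 = -8
  a_5 = -1·-8 + 0·11 + 3·-5 = -7
  a_6 = -1·-7 + 0·-8 + 3·11 = 40
  a_7 = -1·40 + 0·-7 + 3·-8 = -64
  a_8 = -1·-64 + 0·40 + 3·-7 = 43
  a_9 = -1·43 + 0·-64 + 3·40 = 77
  a_10 = -1·77 + 0·43 + 3·-64 = -269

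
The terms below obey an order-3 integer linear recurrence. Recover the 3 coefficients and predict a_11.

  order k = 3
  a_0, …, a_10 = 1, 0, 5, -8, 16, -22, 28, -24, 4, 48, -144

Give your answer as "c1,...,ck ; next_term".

  a_3 = -2·5 + 0·0 + 2·1 = -8
  a_4 = -2·-8 + 0·5 + 2·0 = 16
  a_5 = -2·16 + 0·-8 + 2·5 = -22
  a_6 = -2·-22 + 0·16 + 2·-8 = 28
  a_7 = -2·28 + 0·-22 + 2·16 = -24
  a_8 = -2·-24 + 0·28 + 2·-22 = 4
  a_9 = -2·4 + 0·-24 + 2·28 = 48
  a_10 = -2·48 + 0·4 + 2·-24 = -144
  a_11 = -2·-144 + 0·48 + 2·4 = 296

-2,0,2 ; 296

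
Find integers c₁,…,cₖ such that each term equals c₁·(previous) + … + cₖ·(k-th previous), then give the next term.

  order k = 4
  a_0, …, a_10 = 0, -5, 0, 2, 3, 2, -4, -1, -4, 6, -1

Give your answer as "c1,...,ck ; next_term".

  a_4 = -1·2 + 0·0 + -1·-5 + -1·0 = 3
  a_5 = -1·3 + 0·2 + -1·0 + -1·-5 = 2
  a_6 = -1·2 + 0·3 + -1·2 + -1·0 = -4
  a_7 = -1·-4 + 0·2 + -1·3 + -1·2 = -1
  a_8 = -1·-1 + 0·-4 + -1·2 + -1·3 = -4
  a_9 = -1·-4 + 0·-1 + -1·-4 + -1·2 = 6
  a_10 = -1·6 + 0·-4 + -1·-1 + -1·-4 = -1
  a_11 = -1·-1 + 0·6 + -1·-4 + -1·-1 = 6

-1,0,-1,-1 ; 6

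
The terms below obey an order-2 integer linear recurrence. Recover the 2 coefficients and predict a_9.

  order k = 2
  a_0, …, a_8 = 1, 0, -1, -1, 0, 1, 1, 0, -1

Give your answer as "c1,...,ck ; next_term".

  a_2 = 1·0 + -1·1 = -1
  a_3 = 1·-1 + -1·0 = -1
  a_4 = 1·-1 + -1·-1 = 0
  a_5 = 1·0 + -1·-1 = 1
  a_6 = 1·1 + -1·0 = 1
  a_7 = 1·1 + -1·1 = 0
  a_8 = 1·0 + -1·1 = -1
  a_9 = 1·-1 + -1·0 = -1

1,-1 ; -1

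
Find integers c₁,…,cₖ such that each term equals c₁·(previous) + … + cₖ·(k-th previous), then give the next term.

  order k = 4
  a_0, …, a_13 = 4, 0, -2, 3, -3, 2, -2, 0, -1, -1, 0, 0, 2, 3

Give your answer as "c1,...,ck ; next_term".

1,1,-1,-1 ; 5

  a_4 = 1·3 + 1·-2 + -1·0 + -1·4 = -3
  a_5 = 1·-3 + 1·3 + -1·-2 + -1·0 = 2
  a_6 = 1·2 + 1·-3 + -1·3 + -1·-2 = -2
  a_7 = 1·-2 + 1·2 + -1·-3 + -1·3 = 0
  a_8 = 1·0 + 1·-2 + -1·2 + -1·-3 = -1
  a_9 = 1·-1 + 1·0 + -1·-2 + -1·2 = -1
  a_10 = 1·-1 + 1·-1 + -1·0 + -1·-2 = 0
  a_11 = 1·0 + 1·-1 + -1·-1 + -1·0 = 0
  a_12 = 1·0 + 1·0 + -1·-1 + -1·-1 = 2
  a_13 = 1·2 + 1·0 + -1·0 + -1·-1 = 3
  a_14 = 1·3 + 1·2 + -1·0 + -1·0 = 5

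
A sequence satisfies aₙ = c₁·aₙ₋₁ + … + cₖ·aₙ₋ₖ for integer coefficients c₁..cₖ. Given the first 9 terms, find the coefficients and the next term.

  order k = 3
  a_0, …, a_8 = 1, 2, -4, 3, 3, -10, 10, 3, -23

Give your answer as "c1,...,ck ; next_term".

-1,-1,1 ; 30

  a_3 = -1·-4 + -1·2 + 1·1 = 3
  a_4 = -1·3 + -1·-4 + 1·2 = 3
  a_5 = -1·3 + -1·3 + 1·-4 = -10
  a_6 = -1·-10 + -1·3 + 1·3 = 10
  a_7 = -1·10 + -1·-10 + 1·3 = 3
  a_8 = -1·3 + -1·10 + 1·-10 = -23
  a_9 = -1·-23 + -1·3 + 1·10 = 30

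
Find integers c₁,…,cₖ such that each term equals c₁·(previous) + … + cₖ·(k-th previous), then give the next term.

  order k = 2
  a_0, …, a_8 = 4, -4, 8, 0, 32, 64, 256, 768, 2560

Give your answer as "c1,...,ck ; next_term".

2,4 ; 8192

  a_2 = 2·-4 + 4·4 = 8
  a_3 = 2·8 + 4·-4 = 0
  a_4 = 2·0 + 4·8 = 32
  a_5 = 2·32 + 4·0 = 64
  a_6 = 2·64 + 4·32 = 256
  a_7 = 2·256 + 4·64 = 768
  a_8 = 2·768 + 4·256 = 2560
  a_9 = 2·2560 + 4·768 = 8192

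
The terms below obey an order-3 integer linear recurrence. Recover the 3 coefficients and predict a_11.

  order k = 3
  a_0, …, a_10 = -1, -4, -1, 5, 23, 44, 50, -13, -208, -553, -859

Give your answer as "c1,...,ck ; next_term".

2,-1,-3 ; -541

  a_3 = 2·-1 + -1·-4 + -3·-1 = 5
  a_4 = 2·5 + -1·-1 + -3·-4 = 23
  a_5 = 2·23 + -1·5 + -3·-1 = 44
  a_6 = 2·44 + -1·23 + -3·5 = 50
  a_7 = 2·50 + -1·44 + -3·23 = -13
  a_8 = 2·-13 + -1·50 + -3·44 = -208
  a_9 = 2·-208 + -1·-13 + -3·50 = -553
  a_10 = 2·-553 + -1·-208 + -3·-13 = -859
  a_11 = 2·-859 + -1·-553 + -3·-208 = -541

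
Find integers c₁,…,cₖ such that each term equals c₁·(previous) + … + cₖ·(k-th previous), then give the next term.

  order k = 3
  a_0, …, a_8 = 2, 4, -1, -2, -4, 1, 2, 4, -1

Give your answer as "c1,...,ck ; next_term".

0,0,-1 ; -2

  a_3 = 0·-1 + 0·4 + -1·2 = -2
  a_4 = 0·-2 + 0·-1 + -1·4 = -4
  a_5 = 0·-4 + 0·-2 + -1·-1 = 1
  a_6 = 0·1 + 0·-4 + -1·-2 = 2
  a_7 = 0·2 + 0·1 + -1·-4 = 4
  a_8 = 0·4 + 0·2 + -1·1 = -1
  a_9 = 0·-1 + 0·4 + -1·2 = -2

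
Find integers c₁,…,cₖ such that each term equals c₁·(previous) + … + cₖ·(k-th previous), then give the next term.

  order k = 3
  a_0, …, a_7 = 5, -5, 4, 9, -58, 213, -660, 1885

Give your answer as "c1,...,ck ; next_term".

  a_3 = -4·4 + -3·-5 + 2·5 = 9
  a_4 = -4·9 + -3·4 + 2·-5 = -58
  a_5 = -4·-58 + -3·9 + 2·4 = 213
  a_6 = -4·213 + -3·-58 + 2·9 = -660
  a_7 = -4·-660 + -3·213 + 2·-58 = 1885
  a_8 = -4·1885 + -3·-660 + 2·213 = -5134

-4,-3,2 ; -5134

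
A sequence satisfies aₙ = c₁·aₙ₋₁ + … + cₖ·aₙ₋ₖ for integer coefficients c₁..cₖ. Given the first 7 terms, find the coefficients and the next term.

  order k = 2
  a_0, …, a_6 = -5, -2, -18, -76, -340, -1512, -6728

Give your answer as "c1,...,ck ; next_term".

4,2 ; -29936

  a_2 = 4·-2 + 2·-5 = -18
  a_3 = 4·-18 + 2·-2 = -76
  a_4 = 4·-76 + 2·-18 = -340
  a_5 = 4·-340 + 2·-76 = -1512
  a_6 = 4·-1512 + 2·-340 = -6728
  a_7 = 4·-6728 + 2·-1512 = -29936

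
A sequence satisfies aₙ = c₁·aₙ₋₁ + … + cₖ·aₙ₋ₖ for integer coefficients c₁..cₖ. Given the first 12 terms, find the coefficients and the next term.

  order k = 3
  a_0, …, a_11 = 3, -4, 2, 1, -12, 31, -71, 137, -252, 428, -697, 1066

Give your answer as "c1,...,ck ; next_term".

  a_3 = -2·2 + 1·-4 + 3·3 = 1
  a_4 = -2·1 + 1·2 + 3·-4 = -12
  a_5 = -2·-12 + 1·1 + 3·2 = 31
  a_6 = -2·31 + 1·-12 + 3·1 = -71
  a_7 = -2·-71 + 1·31 + 3·-12 = 137
  a_8 = -2·137 + 1·-71 + 3·31 = -252
  a_9 = -2·-252 + 1·137 + 3·-71 = 428
  a_10 = -2·428 + 1·-252 + 3·137 = -697
  a_11 = -2·-697 + 1·428 + 3·-252 = 1066
  a_12 = -2·1066 + 1·-697 + 3·428 = -1545

-2,1,3 ; -1545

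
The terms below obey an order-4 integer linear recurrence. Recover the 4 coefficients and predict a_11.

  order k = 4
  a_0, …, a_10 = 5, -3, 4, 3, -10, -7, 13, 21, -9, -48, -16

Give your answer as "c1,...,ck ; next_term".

0,-2,-1,-1 ; 84

  a_4 = 0·3 + -2·4 + -1·-3 + -1·5 = -10
  a_5 = 0·-10 + -2·3 + -1·4 + -1·-3 = -7
  a_6 = 0·-7 + -2·-10 + -1·3 + -1·4 = 13
  a_7 = 0·13 + -2·-7 + -1·-10 + -1·3 = 21
  a_8 = 0·21 + -2·13 + -1·-7 + -1·-10 = -9
  a_9 = 0·-9 + -2·21 + -1·13 + -1·-7 = -48
  a_10 = 0·-48 + -2·-9 + -1·21 + -1·13 = -16
  a_11 = 0·-16 + -2·-48 + -1·-9 + -1·21 = 84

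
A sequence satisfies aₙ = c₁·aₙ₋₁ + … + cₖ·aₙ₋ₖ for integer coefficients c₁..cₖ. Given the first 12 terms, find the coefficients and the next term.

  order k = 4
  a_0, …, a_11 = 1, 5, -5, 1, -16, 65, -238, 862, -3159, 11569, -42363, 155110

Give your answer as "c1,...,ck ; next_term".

-3,2,-1,2 ; -567943

  a_4 = -3·1 + 2·-5 + -1·5 + 2·1 = -16
  a_5 = -3·-16 + 2·1 + -1·-5 + 2·5 = 65
  a_6 = -3·65 + 2·-16 + -1·1 + 2·-5 = -238
  a_7 = -3·-238 + 2·65 + -1·-16 + 2·1 = 862
  a_8 = -3·862 + 2·-238 + -1·65 + 2·-16 = -3159
  a_9 = -3·-3159 + 2·862 + -1·-238 + 2·65 = 11569
  a_10 = -3·11569 + 2·-3159 + -1·862 + 2·-238 = -42363
  a_11 = -3·-42363 + 2·11569 + -1·-3159 + 2·862 = 155110
  a_12 = -3·155110 + 2·-42363 + -1·11569 + 2·-3159 = -567943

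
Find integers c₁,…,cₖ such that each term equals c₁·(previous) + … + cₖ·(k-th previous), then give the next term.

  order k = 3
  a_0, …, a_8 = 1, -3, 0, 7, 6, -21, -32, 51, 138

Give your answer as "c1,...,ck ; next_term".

0,-3,-2 ; -89

  a_3 = 0·0 + -3·-3 + -2·1 = 7
  a_4 = 0·7 + -3·0 + -2·-3 = 6
  a_5 = 0·6 + -3·7 + -2·0 = -21
  a_6 = 0·-21 + -3·6 + -2·7 = -32
  a_7 = 0·-32 + -3·-21 + -2·6 = 51
  a_8 = 0·51 + -3·-32 + -2·-21 = 138
  a_9 = 0·138 + -3·51 + -2·-32 = -89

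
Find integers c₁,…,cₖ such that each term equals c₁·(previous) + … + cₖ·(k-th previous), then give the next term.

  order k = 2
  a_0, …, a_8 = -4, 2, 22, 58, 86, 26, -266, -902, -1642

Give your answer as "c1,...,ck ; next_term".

3,-4 ; -1318

  a_2 = 3·2 + -4·-4 = 22
  a_3 = 3·22 + -4·2 = 58
  a_4 = 3·58 + -4·22 = 86
  a_5 = 3·86 + -4·58 = 26
  a_6 = 3·26 + -4·86 = -266
  a_7 = 3·-266 + -4·26 = -902
  a_8 = 3·-902 + -4·-266 = -1642
  a_9 = 3·-1642 + -4·-902 = -1318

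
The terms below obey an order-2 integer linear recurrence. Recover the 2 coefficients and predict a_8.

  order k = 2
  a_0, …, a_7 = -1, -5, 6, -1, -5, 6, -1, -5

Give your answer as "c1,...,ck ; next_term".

  a_2 = -1·-5 + -1·-1 = 6
  a_3 = -1·6 + -1·-5 = -1
  a_4 = -1·-1 + -1·6 = -5
  a_5 = -1·-5 + -1·-1 = 6
  a_6 = -1·6 + -1·-5 = -1
  a_7 = -1·-1 + -1·6 = -5
  a_8 = -1·-5 + -1·-1 = 6

-1,-1 ; 6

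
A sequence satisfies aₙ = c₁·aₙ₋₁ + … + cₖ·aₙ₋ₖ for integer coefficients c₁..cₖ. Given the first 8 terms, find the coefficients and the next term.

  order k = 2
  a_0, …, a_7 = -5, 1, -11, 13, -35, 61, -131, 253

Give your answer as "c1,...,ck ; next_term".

  a_2 = -1·1 + 2·-5 = -11
  a_3 = -1·-11 + 2·1 = 13
  a_4 = -1·13 + 2·-11 = -35
  a_5 = -1·-35 + 2·13 = 61
  a_6 = -1·61 + 2·-35 = -131
  a_7 = -1·-131 + 2·61 = 253
  a_8 = -1·253 + 2·-131 = -515

-1,2 ; -515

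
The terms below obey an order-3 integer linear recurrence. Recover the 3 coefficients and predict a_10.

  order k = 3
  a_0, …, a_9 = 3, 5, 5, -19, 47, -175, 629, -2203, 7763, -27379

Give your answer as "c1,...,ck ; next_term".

-3,1,-3 ; 96509

  a_3 = -3·5 + 1·5 + -3·3 = -19
  a_4 = -3·-19 + 1·5 + -3·5 = 47
  a_5 = -3·47 + 1·-19 + -3·5 = -175
  a_6 = -3·-175 + 1·47 + -3·-19 = 629
  a_7 = -3·629 + 1·-175 + -3·47 = -2203
  a_8 = -3·-2203 + 1·629 + -3·-175 = 7763
  a_9 = -3·7763 + 1·-2203 + -3·629 = -27379
  a_10 = -3·-27379 + 1·7763 + -3·-2203 = 96509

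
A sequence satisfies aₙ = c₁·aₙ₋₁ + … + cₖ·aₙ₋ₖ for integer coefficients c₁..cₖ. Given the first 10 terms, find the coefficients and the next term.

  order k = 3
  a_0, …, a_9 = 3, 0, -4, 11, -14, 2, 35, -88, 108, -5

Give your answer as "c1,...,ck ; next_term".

-2,-2,1 ; -294

  a_3 = -2·-4 + -2·0 + 1·3 = 11
  a_4 = -2·11 + -2·-4 + 1·0 = -14
  a_5 = -2·-14 + -2·11 + 1·-4 = 2
  a_6 = -2·2 + -2·-14 + 1·11 = 35
  a_7 = -2·35 + -2·2 + 1·-14 = -88
  a_8 = -2·-88 + -2·35 + 1·2 = 108
  a_9 = -2·108 + -2·-88 + 1·35 = -5
  a_10 = -2·-5 + -2·108 + 1·-88 = -294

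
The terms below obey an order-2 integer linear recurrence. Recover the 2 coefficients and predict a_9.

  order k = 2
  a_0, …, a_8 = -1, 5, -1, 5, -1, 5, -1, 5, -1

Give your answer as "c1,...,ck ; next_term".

  a_2 = 0·5 + 1·-1 = -1
  a_3 = 0·-1 + 1·5 = 5
  a_4 = 0·5 + 1·-1 = -1
  a_5 = 0·-1 + 1·5 = 5
  a_6 = 0·5 + 1·-1 = -1
  a_7 = 0·-1 + 1·5 = 5
  a_8 = 0·5 + 1·-1 = -1
  a_9 = 0·-1 + 1·5 = 5

0,1 ; 5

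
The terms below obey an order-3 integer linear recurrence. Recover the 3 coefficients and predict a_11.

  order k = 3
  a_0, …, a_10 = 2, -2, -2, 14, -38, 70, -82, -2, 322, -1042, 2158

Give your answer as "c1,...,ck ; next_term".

  a_3 = -3·-2 + -3·-2 + 1·2 = 14
  a_4 = -3·14 + -3·-2 + 1·-2 = -38
  a_5 = -3·-38 + -3·14 + 1·-2 = 70
  a_6 = -3·70 + -3·-38 + 1·14 = -82
  a_7 = -3·-82 + -3·70 + 1·-38 = -2
  a_8 = -3·-2 + -3·-82 + 1·70 = 322
  a_9 = -3·322 + -3·-2 + 1·-82 = -1042
  a_10 = -3·-1042 + -3·322 + 1·-2 = 2158
  a_11 = -3·2158 + -3·-1042 + 1·322 = -3026

-3,-3,1 ; -3026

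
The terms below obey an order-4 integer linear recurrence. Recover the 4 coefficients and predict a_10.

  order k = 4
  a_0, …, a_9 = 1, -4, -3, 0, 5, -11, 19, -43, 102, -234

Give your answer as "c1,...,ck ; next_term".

-2,0,-1,1 ; 530

  a_4 = -2·0 + 0·-3 + -1·-4 + 1·1 = 5
  a_5 = -2·5 + 0·0 + -1·-3 + 1·-4 = -11
  a_6 = -2·-11 + 0·5 + -1·0 + 1·-3 = 19
  a_7 = -2·19 + 0·-11 + -1·5 + 1·0 = -43
  a_8 = -2·-43 + 0·19 + -1·-11 + 1·5 = 102
  a_9 = -2·102 + 0·-43 + -1·19 + 1·-11 = -234
  a_10 = -2·-234 + 0·102 + -1·-43 + 1·19 = 530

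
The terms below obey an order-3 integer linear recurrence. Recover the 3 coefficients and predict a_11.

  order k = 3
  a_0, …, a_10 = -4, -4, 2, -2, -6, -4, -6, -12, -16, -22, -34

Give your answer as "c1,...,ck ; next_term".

  a_3 = 1·2 + 0·-4 + 1·-4 = -2
  a_4 = 1·-2 + 0·2 + 1·-4 = -6
  a_5 = 1·-6 + 0·-2 + 1·2 = -4
  a_6 = 1·-4 + 0·-6 + 1·-2 = -6
  a_7 = 1·-6 + 0·-4 + 1·-6 = -12
  a_8 = 1·-12 + 0·-6 + 1·-4 = -16
  a_9 = 1·-16 + 0·-12 + 1·-6 = -22
  a_10 = 1·-22 + 0·-16 + 1·-12 = -34
  a_11 = 1·-34 + 0·-22 + 1·-16 = -50

1,0,1 ; -50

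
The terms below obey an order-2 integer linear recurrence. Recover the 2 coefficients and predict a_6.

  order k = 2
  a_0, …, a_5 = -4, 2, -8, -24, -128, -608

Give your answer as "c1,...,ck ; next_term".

4,4 ; -2944

  a_2 = 4·2 + 4·-4 = -8
  a_3 = 4·-8 + 4·2 = -24
  a_4 = 4·-24 + 4·-8 = -128
  a_5 = 4·-128 + 4·-24 = -608
  a_6 = 4·-608 + 4·-128 = -2944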